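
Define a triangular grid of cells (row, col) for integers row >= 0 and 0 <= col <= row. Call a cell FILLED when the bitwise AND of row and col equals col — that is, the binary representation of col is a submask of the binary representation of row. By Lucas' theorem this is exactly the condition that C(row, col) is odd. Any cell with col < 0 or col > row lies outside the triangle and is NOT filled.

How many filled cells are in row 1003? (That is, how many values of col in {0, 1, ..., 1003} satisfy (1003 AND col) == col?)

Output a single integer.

Answer: 256

Derivation:
1003 in binary = 1111101011
popcount(1003) = number of 1-bits in 1111101011 = 8
A col c satisfies (1003 AND c) == c iff every set bit of c is also set in 1003; each of the 8 set bits of 1003 can independently be on or off in c.
count = 2^8 = 256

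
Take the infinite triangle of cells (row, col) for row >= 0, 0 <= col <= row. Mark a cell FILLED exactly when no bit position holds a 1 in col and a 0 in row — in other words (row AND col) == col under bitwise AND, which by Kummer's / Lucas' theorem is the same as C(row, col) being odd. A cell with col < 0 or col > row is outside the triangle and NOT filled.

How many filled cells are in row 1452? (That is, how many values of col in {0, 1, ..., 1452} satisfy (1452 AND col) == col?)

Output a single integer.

1452 in binary = 10110101100
popcount(1452) = number of 1-bits in 10110101100 = 6
A col c satisfies (1452 AND c) == c iff every set bit of c is also set in 1452; each of the 6 set bits of 1452 can independently be on or off in c.
count = 2^6 = 64

Answer: 64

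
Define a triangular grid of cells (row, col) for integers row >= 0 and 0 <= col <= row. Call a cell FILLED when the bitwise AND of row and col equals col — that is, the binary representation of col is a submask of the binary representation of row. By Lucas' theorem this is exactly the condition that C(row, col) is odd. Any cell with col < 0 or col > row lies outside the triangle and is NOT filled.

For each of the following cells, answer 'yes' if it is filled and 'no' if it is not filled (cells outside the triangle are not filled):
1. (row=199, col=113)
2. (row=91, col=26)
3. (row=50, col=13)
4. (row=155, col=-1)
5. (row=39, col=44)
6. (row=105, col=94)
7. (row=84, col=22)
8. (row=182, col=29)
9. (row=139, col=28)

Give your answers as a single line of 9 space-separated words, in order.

Answer: no yes no no no no no no no

Derivation:
(199,113): row=0b11000111, col=0b1110001, row AND col = 0b1000001 = 65; 65 != 113 -> empty
(91,26): row=0b1011011, col=0b11010, row AND col = 0b11010 = 26; 26 == 26 -> filled
(50,13): row=0b110010, col=0b1101, row AND col = 0b0 = 0; 0 != 13 -> empty
(155,-1): col outside [0, 155] -> not filled
(39,44): col outside [0, 39] -> not filled
(105,94): row=0b1101001, col=0b1011110, row AND col = 0b1001000 = 72; 72 != 94 -> empty
(84,22): row=0b1010100, col=0b10110, row AND col = 0b10100 = 20; 20 != 22 -> empty
(182,29): row=0b10110110, col=0b11101, row AND col = 0b10100 = 20; 20 != 29 -> empty
(139,28): row=0b10001011, col=0b11100, row AND col = 0b1000 = 8; 8 != 28 -> empty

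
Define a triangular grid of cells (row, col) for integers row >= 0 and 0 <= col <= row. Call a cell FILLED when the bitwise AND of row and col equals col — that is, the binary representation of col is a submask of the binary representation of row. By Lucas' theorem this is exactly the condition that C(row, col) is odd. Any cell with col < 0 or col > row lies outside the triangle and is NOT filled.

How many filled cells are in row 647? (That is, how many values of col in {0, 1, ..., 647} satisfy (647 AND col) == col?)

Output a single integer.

Answer: 32

Derivation:
647 in binary = 1010000111
popcount(647) = number of 1-bits in 1010000111 = 5
A col c satisfies (647 AND c) == c iff every set bit of c is also set in 647; each of the 5 set bits of 647 can independently be on or off in c.
count = 2^5 = 32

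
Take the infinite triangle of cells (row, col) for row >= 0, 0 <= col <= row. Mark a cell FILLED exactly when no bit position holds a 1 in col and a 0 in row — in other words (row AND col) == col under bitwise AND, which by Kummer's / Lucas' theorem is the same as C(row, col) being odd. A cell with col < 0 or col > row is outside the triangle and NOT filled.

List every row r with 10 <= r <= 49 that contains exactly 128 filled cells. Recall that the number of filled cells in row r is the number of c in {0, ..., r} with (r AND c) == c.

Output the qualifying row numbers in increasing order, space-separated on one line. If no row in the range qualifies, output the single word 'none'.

Answer: none

Derivation:
Row r has 2^popcount(r) filled cells, so we need popcount(r) = log2(128) = 7.
Scan r = 10..49 and keep those with exactly 7 one-bits:
r=10=1010 popcount=2 -> skip
r=11=1011 popcount=3 -> skip
r=12=1100 popcount=2 -> skip
r=13=1101 popcount=3 -> skip
r=14=1110 popcount=3 -> skip
r=15=1111 popcount=4 -> skip
r=16=10000 popcount=1 -> skip
r=17=10001 popcount=2 -> skip
r=18=10010 popcount=2 -> skip
r=19=10011 popcount=3 -> skip
r=20=10100 popcount=2 -> skip
r=21=10101 popcount=3 -> skip
r=22=10110 popcount=3 -> skip
r=23=10111 popcount=4 -> skip
r=24=11000 popcount=2 -> skip
r=25=11001 popcount=3 -> skip
r=26=11010 popcount=3 -> skip
r=27=11011 popcount=4 -> skip
r=28=11100 popcount=3 -> skip
r=29=11101 popcount=4 -> skip
r=30=11110 popcount=4 -> skip
r=31=11111 popcount=5 -> skip
r=32=100000 popcount=1 -> skip
r=33=100001 popcount=2 -> skip
r=34=100010 popcount=2 -> skip
r=35=100011 popcount=3 -> skip
r=36=100100 popcount=2 -> skip
r=37=100101 popcount=3 -> skip
r=38=100110 popcount=3 -> skip
r=39=100111 popcount=4 -> skip
r=40=101000 popcount=2 -> skip
r=41=101001 popcount=3 -> skip
r=42=101010 popcount=3 -> skip
r=43=101011 popcount=4 -> skip
r=44=101100 popcount=3 -> skip
r=45=101101 popcount=4 -> skip
r=46=101110 popcount=4 -> skip
r=47=101111 popcount=5 -> skip
r=48=110000 popcount=2 -> skip
r=49=110001 popcount=3 -> skip
Kept rows: none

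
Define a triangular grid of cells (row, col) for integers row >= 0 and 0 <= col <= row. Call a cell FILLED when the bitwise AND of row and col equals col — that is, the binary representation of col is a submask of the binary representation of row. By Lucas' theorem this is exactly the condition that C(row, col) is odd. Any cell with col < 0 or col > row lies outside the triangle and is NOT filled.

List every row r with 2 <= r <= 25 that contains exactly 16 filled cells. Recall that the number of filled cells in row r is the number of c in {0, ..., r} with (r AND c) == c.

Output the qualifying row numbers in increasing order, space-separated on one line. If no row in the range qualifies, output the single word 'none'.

Answer: 15 23

Derivation:
Row r has 2^popcount(r) filled cells, so we need popcount(r) = log2(16) = 4.
Scan r = 2..25 and keep those with exactly 4 one-bits:
r=2=10 popcount=1 -> skip
r=3=11 popcount=2 -> skip
r=4=100 popcount=1 -> skip
r=5=101 popcount=2 -> skip
r=6=110 popcount=2 -> skip
r=7=111 popcount=3 -> skip
r=8=1000 popcount=1 -> skip
r=9=1001 popcount=2 -> skip
r=10=1010 popcount=2 -> skip
r=11=1011 popcount=3 -> skip
r=12=1100 popcount=2 -> skip
r=13=1101 popcount=3 -> skip
r=14=1110 popcount=3 -> skip
r=15=1111 popcount=4 -> KEEP
r=16=10000 popcount=1 -> skip
r=17=10001 popcount=2 -> skip
r=18=10010 popcount=2 -> skip
r=19=10011 popcount=3 -> skip
r=20=10100 popcount=2 -> skip
r=21=10101 popcount=3 -> skip
r=22=10110 popcount=3 -> skip
r=23=10111 popcount=4 -> KEEP
r=24=11000 popcount=2 -> skip
r=25=11001 popcount=3 -> skip
Kept rows: 15 23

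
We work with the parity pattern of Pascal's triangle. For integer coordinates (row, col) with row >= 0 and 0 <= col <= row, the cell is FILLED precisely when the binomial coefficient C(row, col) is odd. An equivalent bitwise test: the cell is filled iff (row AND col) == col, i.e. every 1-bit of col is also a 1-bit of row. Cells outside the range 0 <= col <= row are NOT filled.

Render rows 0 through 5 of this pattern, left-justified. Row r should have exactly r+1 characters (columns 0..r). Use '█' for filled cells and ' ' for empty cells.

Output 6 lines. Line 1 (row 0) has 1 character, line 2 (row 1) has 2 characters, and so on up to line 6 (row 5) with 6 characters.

r0=0: █
r1=1: ██
r2=10: █ █
r3=11: ████
r4=100: █   █
r5=101: ██  ██

Answer: █
██
█ █
████
█   █
██  ██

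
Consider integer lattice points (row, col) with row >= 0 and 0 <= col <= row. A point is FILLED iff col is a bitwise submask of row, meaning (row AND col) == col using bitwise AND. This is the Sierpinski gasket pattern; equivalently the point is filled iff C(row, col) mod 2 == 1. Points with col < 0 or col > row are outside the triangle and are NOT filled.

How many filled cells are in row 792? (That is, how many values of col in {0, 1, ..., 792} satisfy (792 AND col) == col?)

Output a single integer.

Answer: 16

Derivation:
792 in binary = 1100011000
popcount(792) = number of 1-bits in 1100011000 = 4
A col c satisfies (792 AND c) == c iff every set bit of c is also set in 792; each of the 4 set bits of 792 can independently be on or off in c.
count = 2^4 = 16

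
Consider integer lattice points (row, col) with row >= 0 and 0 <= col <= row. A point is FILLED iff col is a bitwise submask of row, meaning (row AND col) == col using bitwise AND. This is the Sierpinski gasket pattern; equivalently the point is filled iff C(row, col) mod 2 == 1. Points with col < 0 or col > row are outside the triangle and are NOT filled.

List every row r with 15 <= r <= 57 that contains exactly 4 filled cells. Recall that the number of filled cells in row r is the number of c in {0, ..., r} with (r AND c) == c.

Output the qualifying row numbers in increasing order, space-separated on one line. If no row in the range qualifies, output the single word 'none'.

Answer: 17 18 20 24 33 34 36 40 48

Derivation:
Row r has 2^popcount(r) filled cells, so we need popcount(r) = log2(4) = 2.
Scan r = 15..57 and keep those with exactly 2 one-bits:
r=15=1111 popcount=4 -> skip
r=16=10000 popcount=1 -> skip
r=17=10001 popcount=2 -> KEEP
r=18=10010 popcount=2 -> KEEP
r=19=10011 popcount=3 -> skip
r=20=10100 popcount=2 -> KEEP
r=21=10101 popcount=3 -> skip
r=22=10110 popcount=3 -> skip
r=23=10111 popcount=4 -> skip
r=24=11000 popcount=2 -> KEEP
r=25=11001 popcount=3 -> skip
r=26=11010 popcount=3 -> skip
r=27=11011 popcount=4 -> skip
r=28=11100 popcount=3 -> skip
r=29=11101 popcount=4 -> skip
r=30=11110 popcount=4 -> skip
r=31=11111 popcount=5 -> skip
r=32=100000 popcount=1 -> skip
r=33=100001 popcount=2 -> KEEP
r=34=100010 popcount=2 -> KEEP
r=35=100011 popcount=3 -> skip
r=36=100100 popcount=2 -> KEEP
r=37=100101 popcount=3 -> skip
r=38=100110 popcount=3 -> skip
r=39=100111 popcount=4 -> skip
r=40=101000 popcount=2 -> KEEP
r=41=101001 popcount=3 -> skip
r=42=101010 popcount=3 -> skip
r=43=101011 popcount=4 -> skip
r=44=101100 popcount=3 -> skip
r=45=101101 popcount=4 -> skip
r=46=101110 popcount=4 -> skip
r=47=101111 popcount=5 -> skip
r=48=110000 popcount=2 -> KEEP
r=49=110001 popcount=3 -> skip
r=50=110010 popcount=3 -> skip
r=51=110011 popcount=4 -> skip
r=52=110100 popcount=3 -> skip
r=53=110101 popcount=4 -> skip
r=54=110110 popcount=4 -> skip
r=55=110111 popcount=5 -> skip
r=56=111000 popcount=3 -> skip
r=57=111001 popcount=4 -> skip
Kept rows: 17 18 20 24 33 34 36 40 48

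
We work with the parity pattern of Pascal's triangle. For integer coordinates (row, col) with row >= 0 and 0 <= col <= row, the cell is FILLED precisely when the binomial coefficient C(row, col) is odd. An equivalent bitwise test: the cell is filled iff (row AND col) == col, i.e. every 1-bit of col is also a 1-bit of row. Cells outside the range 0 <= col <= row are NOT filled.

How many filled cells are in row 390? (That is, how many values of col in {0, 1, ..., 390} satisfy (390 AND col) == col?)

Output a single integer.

390 in binary = 110000110
popcount(390) = number of 1-bits in 110000110 = 4
A col c satisfies (390 AND c) == c iff every set bit of c is also set in 390; each of the 4 set bits of 390 can independently be on or off in c.
count = 2^4 = 16

Answer: 16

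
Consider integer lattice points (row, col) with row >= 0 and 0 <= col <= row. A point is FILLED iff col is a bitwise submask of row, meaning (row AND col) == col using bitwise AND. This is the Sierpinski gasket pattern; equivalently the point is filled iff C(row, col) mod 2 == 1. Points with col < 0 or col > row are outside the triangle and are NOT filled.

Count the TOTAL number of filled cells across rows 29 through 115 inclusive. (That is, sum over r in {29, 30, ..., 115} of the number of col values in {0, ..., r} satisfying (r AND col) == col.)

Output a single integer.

r29=11101 pc4: +16 =16
r30=11110 pc4: +16 =32
r31=11111 pc5: +32 =64
r32=100000 pc1: +2 =66
r33=100001 pc2: +4 =70
r34=100010 pc2: +4 =74
r35=100011 pc3: +8 =82
r36=100100 pc2: +4 =86
r37=100101 pc3: +8 =94
r38=100110 pc3: +8 =102
r39=100111 pc4: +16 =118
r40=101000 pc2: +4 =122
r41=101001 pc3: +8 =130
r42=101010 pc3: +8 =138
r43=101011 pc4: +16 =154
r44=101100 pc3: +8 =162
r45=101101 pc4: +16 =178
r46=101110 pc4: +16 =194
r47=101111 pc5: +32 =226
r48=110000 pc2: +4 =230
r49=110001 pc3: +8 =238
r50=110010 pc3: +8 =246
r51=110011 pc4: +16 =262
r52=110100 pc3: +8 =270
r53=110101 pc4: +16 =286
r54=110110 pc4: +16 =302
r55=110111 pc5: +32 =334
r56=111000 pc3: +8 =342
r57=111001 pc4: +16 =358
r58=111010 pc4: +16 =374
r59=111011 pc5: +32 =406
r60=111100 pc4: +16 =422
r61=111101 pc5: +32 =454
r62=111110 pc5: +32 =486
r63=111111 pc6: +64 =550
r64=1000000 pc1: +2 =552
r65=1000001 pc2: +4 =556
r66=1000010 pc2: +4 =560
r67=1000011 pc3: +8 =568
r68=1000100 pc2: +4 =572
r69=1000101 pc3: +8 =580
r70=1000110 pc3: +8 =588
r71=1000111 pc4: +16 =604
r72=1001000 pc2: +4 =608
r73=1001001 pc3: +8 =616
r74=1001010 pc3: +8 =624
r75=1001011 pc4: +16 =640
r76=1001100 pc3: +8 =648
r77=1001101 pc4: +16 =664
r78=1001110 pc4: +16 =680
r79=1001111 pc5: +32 =712
r80=1010000 pc2: +4 =716
r81=1010001 pc3: +8 =724
r82=1010010 pc3: +8 =732
r83=1010011 pc4: +16 =748
r84=1010100 pc3: +8 =756
r85=1010101 pc4: +16 =772
r86=1010110 pc4: +16 =788
r87=1010111 pc5: +32 =820
r88=1011000 pc3: +8 =828
r89=1011001 pc4: +16 =844
r90=1011010 pc4: +16 =860
r91=1011011 pc5: +32 =892
r92=1011100 pc4: +16 =908
r93=1011101 pc5: +32 =940
r94=1011110 pc5: +32 =972
r95=1011111 pc6: +64 =1036
r96=1100000 pc2: +4 =1040
r97=1100001 pc3: +8 =1048
r98=1100010 pc3: +8 =1056
r99=1100011 pc4: +16 =1072
r100=1100100 pc3: +8 =1080
r101=1100101 pc4: +16 =1096
r102=1100110 pc4: +16 =1112
r103=1100111 pc5: +32 =1144
r104=1101000 pc3: +8 =1152
r105=1101001 pc4: +16 =1168
r106=1101010 pc4: +16 =1184
r107=1101011 pc5: +32 =1216
r108=1101100 pc4: +16 =1232
r109=1101101 pc5: +32 =1264
r110=1101110 pc5: +32 =1296
r111=1101111 pc6: +64 =1360
r112=1110000 pc3: +8 =1368
r113=1110001 pc4: +16 =1384
r114=1110010 pc4: +16 =1400
r115=1110011 pc5: +32 =1432

Answer: 1432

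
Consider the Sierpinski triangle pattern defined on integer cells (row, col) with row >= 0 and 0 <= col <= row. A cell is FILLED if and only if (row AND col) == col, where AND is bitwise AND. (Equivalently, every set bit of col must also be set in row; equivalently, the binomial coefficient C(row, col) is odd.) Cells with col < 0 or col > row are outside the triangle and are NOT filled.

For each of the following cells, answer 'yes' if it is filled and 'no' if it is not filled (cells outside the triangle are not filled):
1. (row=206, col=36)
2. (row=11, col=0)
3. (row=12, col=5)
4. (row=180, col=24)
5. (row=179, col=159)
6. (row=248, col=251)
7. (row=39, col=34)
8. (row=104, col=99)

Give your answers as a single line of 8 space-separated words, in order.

Answer: no yes no no no no yes no

Derivation:
(206,36): row=0b11001110, col=0b100100, row AND col = 0b100 = 4; 4 != 36 -> empty
(11,0): row=0b1011, col=0b0, row AND col = 0b0 = 0; 0 == 0 -> filled
(12,5): row=0b1100, col=0b101, row AND col = 0b100 = 4; 4 != 5 -> empty
(180,24): row=0b10110100, col=0b11000, row AND col = 0b10000 = 16; 16 != 24 -> empty
(179,159): row=0b10110011, col=0b10011111, row AND col = 0b10010011 = 147; 147 != 159 -> empty
(248,251): col outside [0, 248] -> not filled
(39,34): row=0b100111, col=0b100010, row AND col = 0b100010 = 34; 34 == 34 -> filled
(104,99): row=0b1101000, col=0b1100011, row AND col = 0b1100000 = 96; 96 != 99 -> empty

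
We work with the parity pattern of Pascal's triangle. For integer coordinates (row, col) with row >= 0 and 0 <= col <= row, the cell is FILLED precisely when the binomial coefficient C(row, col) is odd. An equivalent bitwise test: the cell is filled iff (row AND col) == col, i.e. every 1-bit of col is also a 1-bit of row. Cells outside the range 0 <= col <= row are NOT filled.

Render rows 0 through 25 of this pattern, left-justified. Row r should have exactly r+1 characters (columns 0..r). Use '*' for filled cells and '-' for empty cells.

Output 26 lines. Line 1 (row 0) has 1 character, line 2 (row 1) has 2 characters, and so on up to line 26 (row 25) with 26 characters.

Answer: *
**
*-*
****
*---*
**--**
*-*-*-*
********
*-------*
**------**
*-*-----*-*
****----****
*---*---*---*
**--**--**--**
*-*-*-*-*-*-*-*
****************
*---------------*
**--------------**
*-*-------------*-*
****------------****
*---*-----------*---*
**--**----------**--**
*-*-*-*---------*-*-*-*
********--------********
*-------*-------*-------*
**------**------**------**

Derivation:
r0=0: *
r1=1: **
r2=10: *-*
r3=11: ****
r4=100: *---*
r5=101: **--**
r6=110: *-*-*-*
r7=111: ********
r8=1000: *-------*
r9=1001: **------**
r10=1010: *-*-----*-*
r11=1011: ****----****
r12=1100: *---*---*---*
r13=1101: **--**--**--**
r14=1110: *-*-*-*-*-*-*-*
r15=1111: ****************
r16=10000: *---------------*
r17=10001: **--------------**
r18=10010: *-*-------------*-*
r19=10011: ****------------****
r20=10100: *---*-----------*---*
r21=10101: **--**----------**--**
r22=10110: *-*-*-*---------*-*-*-*
r23=10111: ********--------********
r24=11000: *-------*-------*-------*
r25=11001: **------**------**------**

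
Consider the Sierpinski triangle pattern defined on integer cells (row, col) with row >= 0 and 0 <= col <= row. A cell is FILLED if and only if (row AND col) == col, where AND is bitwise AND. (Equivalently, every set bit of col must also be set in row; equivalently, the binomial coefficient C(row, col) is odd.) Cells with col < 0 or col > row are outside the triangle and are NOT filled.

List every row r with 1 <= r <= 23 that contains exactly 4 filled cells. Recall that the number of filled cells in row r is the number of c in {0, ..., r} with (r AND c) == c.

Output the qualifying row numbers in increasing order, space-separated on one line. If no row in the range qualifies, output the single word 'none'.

Answer: 3 5 6 9 10 12 17 18 20

Derivation:
Row r has 2^popcount(r) filled cells, so we need popcount(r) = log2(4) = 2.
Scan r = 1..23 and keep those with exactly 2 one-bits:
r=1=1 popcount=1 -> skip
r=2=10 popcount=1 -> skip
r=3=11 popcount=2 -> KEEP
r=4=100 popcount=1 -> skip
r=5=101 popcount=2 -> KEEP
r=6=110 popcount=2 -> KEEP
r=7=111 popcount=3 -> skip
r=8=1000 popcount=1 -> skip
r=9=1001 popcount=2 -> KEEP
r=10=1010 popcount=2 -> KEEP
r=11=1011 popcount=3 -> skip
r=12=1100 popcount=2 -> KEEP
r=13=1101 popcount=3 -> skip
r=14=1110 popcount=3 -> skip
r=15=1111 popcount=4 -> skip
r=16=10000 popcount=1 -> skip
r=17=10001 popcount=2 -> KEEP
r=18=10010 popcount=2 -> KEEP
r=19=10011 popcount=3 -> skip
r=20=10100 popcount=2 -> KEEP
r=21=10101 popcount=3 -> skip
r=22=10110 popcount=3 -> skip
r=23=10111 popcount=4 -> skip
Kept rows: 3 5 6 9 10 12 17 18 20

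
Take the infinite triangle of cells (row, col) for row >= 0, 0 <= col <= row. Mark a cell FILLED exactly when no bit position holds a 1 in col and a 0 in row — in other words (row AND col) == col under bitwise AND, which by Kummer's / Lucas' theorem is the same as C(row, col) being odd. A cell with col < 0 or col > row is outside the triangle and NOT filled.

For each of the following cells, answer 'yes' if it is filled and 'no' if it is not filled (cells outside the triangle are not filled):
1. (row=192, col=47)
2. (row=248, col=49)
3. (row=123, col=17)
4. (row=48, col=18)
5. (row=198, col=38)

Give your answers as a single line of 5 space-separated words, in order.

(192,47): row=0b11000000, col=0b101111, row AND col = 0b0 = 0; 0 != 47 -> empty
(248,49): row=0b11111000, col=0b110001, row AND col = 0b110000 = 48; 48 != 49 -> empty
(123,17): row=0b1111011, col=0b10001, row AND col = 0b10001 = 17; 17 == 17 -> filled
(48,18): row=0b110000, col=0b10010, row AND col = 0b10000 = 16; 16 != 18 -> empty
(198,38): row=0b11000110, col=0b100110, row AND col = 0b110 = 6; 6 != 38 -> empty

Answer: no no yes no no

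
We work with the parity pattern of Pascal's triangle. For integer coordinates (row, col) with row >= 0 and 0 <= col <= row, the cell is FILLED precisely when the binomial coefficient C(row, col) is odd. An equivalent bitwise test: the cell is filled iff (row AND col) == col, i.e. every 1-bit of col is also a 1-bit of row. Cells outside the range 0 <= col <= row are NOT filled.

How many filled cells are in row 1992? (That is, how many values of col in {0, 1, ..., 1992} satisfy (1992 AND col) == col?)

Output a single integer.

Answer: 64

Derivation:
1992 in binary = 11111001000
popcount(1992) = number of 1-bits in 11111001000 = 6
A col c satisfies (1992 AND c) == c iff every set bit of c is also set in 1992; each of the 6 set bits of 1992 can independently be on or off in c.
count = 2^6 = 64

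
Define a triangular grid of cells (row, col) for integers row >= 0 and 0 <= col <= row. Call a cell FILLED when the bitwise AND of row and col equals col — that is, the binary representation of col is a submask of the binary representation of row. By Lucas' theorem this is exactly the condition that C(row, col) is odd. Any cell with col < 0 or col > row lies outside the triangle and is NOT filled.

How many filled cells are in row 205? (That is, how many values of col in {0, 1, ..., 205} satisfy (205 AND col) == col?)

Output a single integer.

Answer: 32

Derivation:
205 in binary = 11001101
popcount(205) = number of 1-bits in 11001101 = 5
A col c satisfies (205 AND c) == c iff every set bit of c is also set in 205; each of the 5 set bits of 205 can independently be on or off in c.
count = 2^5 = 32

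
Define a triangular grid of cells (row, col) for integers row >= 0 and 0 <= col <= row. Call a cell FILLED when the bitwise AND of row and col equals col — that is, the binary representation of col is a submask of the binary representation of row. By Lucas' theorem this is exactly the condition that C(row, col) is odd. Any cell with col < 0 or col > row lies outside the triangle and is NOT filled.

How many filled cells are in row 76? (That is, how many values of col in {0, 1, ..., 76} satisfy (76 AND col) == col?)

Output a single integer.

76 in binary = 1001100
popcount(76) = number of 1-bits in 1001100 = 3
A col c satisfies (76 AND c) == c iff every set bit of c is also set in 76; each of the 3 set bits of 76 can independently be on or off in c.
count = 2^3 = 8

Answer: 8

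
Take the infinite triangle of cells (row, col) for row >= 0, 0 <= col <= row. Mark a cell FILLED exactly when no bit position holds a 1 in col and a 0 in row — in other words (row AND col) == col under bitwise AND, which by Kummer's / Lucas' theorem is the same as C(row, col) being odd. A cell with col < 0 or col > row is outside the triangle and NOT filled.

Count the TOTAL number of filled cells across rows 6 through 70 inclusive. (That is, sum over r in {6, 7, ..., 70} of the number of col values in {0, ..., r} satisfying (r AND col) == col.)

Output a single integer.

Answer: 752

Derivation:
r6=110 pc2: +4 =4
r7=111 pc3: +8 =12
r8=1000 pc1: +2 =14
r9=1001 pc2: +4 =18
r10=1010 pc2: +4 =22
r11=1011 pc3: +8 =30
r12=1100 pc2: +4 =34
r13=1101 pc3: +8 =42
r14=1110 pc3: +8 =50
r15=1111 pc4: +16 =66
r16=10000 pc1: +2 =68
r17=10001 pc2: +4 =72
r18=10010 pc2: +4 =76
r19=10011 pc3: +8 =84
r20=10100 pc2: +4 =88
r21=10101 pc3: +8 =96
r22=10110 pc3: +8 =104
r23=10111 pc4: +16 =120
r24=11000 pc2: +4 =124
r25=11001 pc3: +8 =132
r26=11010 pc3: +8 =140
r27=11011 pc4: +16 =156
r28=11100 pc3: +8 =164
r29=11101 pc4: +16 =180
r30=11110 pc4: +16 =196
r31=11111 pc5: +32 =228
r32=100000 pc1: +2 =230
r33=100001 pc2: +4 =234
r34=100010 pc2: +4 =238
r35=100011 pc3: +8 =246
r36=100100 pc2: +4 =250
r37=100101 pc3: +8 =258
r38=100110 pc3: +8 =266
r39=100111 pc4: +16 =282
r40=101000 pc2: +4 =286
r41=101001 pc3: +8 =294
r42=101010 pc3: +8 =302
r43=101011 pc4: +16 =318
r44=101100 pc3: +8 =326
r45=101101 pc4: +16 =342
r46=101110 pc4: +16 =358
r47=101111 pc5: +32 =390
r48=110000 pc2: +4 =394
r49=110001 pc3: +8 =402
r50=110010 pc3: +8 =410
r51=110011 pc4: +16 =426
r52=110100 pc3: +8 =434
r53=110101 pc4: +16 =450
r54=110110 pc4: +16 =466
r55=110111 pc5: +32 =498
r56=111000 pc3: +8 =506
r57=111001 pc4: +16 =522
r58=111010 pc4: +16 =538
r59=111011 pc5: +32 =570
r60=111100 pc4: +16 =586
r61=111101 pc5: +32 =618
r62=111110 pc5: +32 =650
r63=111111 pc6: +64 =714
r64=1000000 pc1: +2 =716
r65=1000001 pc2: +4 =720
r66=1000010 pc2: +4 =724
r67=1000011 pc3: +8 =732
r68=1000100 pc2: +4 =736
r69=1000101 pc3: +8 =744
r70=1000110 pc3: +8 =752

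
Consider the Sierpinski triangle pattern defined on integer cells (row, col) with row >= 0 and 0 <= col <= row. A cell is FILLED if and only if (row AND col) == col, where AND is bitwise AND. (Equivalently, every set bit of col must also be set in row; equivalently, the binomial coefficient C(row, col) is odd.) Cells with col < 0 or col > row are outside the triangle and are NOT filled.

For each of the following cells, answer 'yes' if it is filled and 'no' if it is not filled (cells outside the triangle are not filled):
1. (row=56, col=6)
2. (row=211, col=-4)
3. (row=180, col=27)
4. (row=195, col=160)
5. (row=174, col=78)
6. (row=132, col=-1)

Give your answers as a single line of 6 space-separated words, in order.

Answer: no no no no no no

Derivation:
(56,6): row=0b111000, col=0b110, row AND col = 0b0 = 0; 0 != 6 -> empty
(211,-4): col outside [0, 211] -> not filled
(180,27): row=0b10110100, col=0b11011, row AND col = 0b10000 = 16; 16 != 27 -> empty
(195,160): row=0b11000011, col=0b10100000, row AND col = 0b10000000 = 128; 128 != 160 -> empty
(174,78): row=0b10101110, col=0b1001110, row AND col = 0b1110 = 14; 14 != 78 -> empty
(132,-1): col outside [0, 132] -> not filled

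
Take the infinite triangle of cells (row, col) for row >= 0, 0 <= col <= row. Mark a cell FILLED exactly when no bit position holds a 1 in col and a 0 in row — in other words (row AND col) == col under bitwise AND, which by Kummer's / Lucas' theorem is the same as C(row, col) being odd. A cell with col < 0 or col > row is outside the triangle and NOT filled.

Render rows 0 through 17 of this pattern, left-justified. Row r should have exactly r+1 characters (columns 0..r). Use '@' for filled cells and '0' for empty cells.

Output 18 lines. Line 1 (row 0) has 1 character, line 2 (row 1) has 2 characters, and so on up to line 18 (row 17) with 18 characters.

Answer: @
@@
@0@
@@@@
@000@
@@00@@
@0@0@0@
@@@@@@@@
@0000000@
@@000000@@
@0@00000@0@
@@@@0000@@@@
@000@000@000@
@@00@@00@@00@@
@0@0@0@0@0@0@0@
@@@@@@@@@@@@@@@@
@000000000000000@
@@00000000000000@@

Derivation:
r0=0: @
r1=1: @@
r2=10: @0@
r3=11: @@@@
r4=100: @000@
r5=101: @@00@@
r6=110: @0@0@0@
r7=111: @@@@@@@@
r8=1000: @0000000@
r9=1001: @@000000@@
r10=1010: @0@00000@0@
r11=1011: @@@@0000@@@@
r12=1100: @000@000@000@
r13=1101: @@00@@00@@00@@
r14=1110: @0@0@0@0@0@0@0@
r15=1111: @@@@@@@@@@@@@@@@
r16=10000: @000000000000000@
r17=10001: @@00000000000000@@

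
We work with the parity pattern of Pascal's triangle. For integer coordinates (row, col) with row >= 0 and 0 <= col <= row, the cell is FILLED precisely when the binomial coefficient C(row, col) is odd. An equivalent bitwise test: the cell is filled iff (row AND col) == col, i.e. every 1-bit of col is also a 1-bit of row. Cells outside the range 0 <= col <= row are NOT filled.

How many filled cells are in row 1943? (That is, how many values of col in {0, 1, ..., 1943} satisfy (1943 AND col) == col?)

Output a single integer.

Answer: 256

Derivation:
1943 in binary = 11110010111
popcount(1943) = number of 1-bits in 11110010111 = 8
A col c satisfies (1943 AND c) == c iff every set bit of c is also set in 1943; each of the 8 set bits of 1943 can independently be on or off in c.
count = 2^8 = 256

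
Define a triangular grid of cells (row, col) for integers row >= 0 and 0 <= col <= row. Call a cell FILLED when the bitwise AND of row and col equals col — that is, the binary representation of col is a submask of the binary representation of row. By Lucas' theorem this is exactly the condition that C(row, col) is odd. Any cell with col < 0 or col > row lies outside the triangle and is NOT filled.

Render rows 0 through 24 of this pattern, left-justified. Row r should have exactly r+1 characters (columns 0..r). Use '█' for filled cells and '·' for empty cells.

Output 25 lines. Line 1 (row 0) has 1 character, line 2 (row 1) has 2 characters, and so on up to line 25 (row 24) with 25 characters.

r0=0: █
r1=1: ██
r2=10: █·█
r3=11: ████
r4=100: █···█
r5=101: ██··██
r6=110: █·█·█·█
r7=111: ████████
r8=1000: █·······█
r9=1001: ██······██
r10=1010: █·█·····█·█
r11=1011: ████····████
r12=1100: █···█···█···█
r13=1101: ██··██··██··██
r14=1110: █·█·█·█·█·█·█·█
r15=1111: ████████████████
r16=10000: █···············█
r17=10001: ██··············██
r18=10010: █·█·············█·█
r19=10011: ████············████
r20=10100: █···█···········█···█
r21=10101: ██··██··········██··██
r22=10110: █·█·█·█·········█·█·█·█
r23=10111: ████████········████████
r24=11000: █·······█·······█·······█

Answer: █
██
█·█
████
█···█
██··██
█·█·█·█
████████
█·······█
██······██
█·█·····█·█
████····████
█···█···█···█
██··██··██··██
█·█·█·█·█·█·█·█
████████████████
█···············█
██··············██
█·█·············█·█
████············████
█···█···········█···█
██··██··········██··██
█·█·█·█·········█·█·█·█
████████········████████
█·······█·······█·······█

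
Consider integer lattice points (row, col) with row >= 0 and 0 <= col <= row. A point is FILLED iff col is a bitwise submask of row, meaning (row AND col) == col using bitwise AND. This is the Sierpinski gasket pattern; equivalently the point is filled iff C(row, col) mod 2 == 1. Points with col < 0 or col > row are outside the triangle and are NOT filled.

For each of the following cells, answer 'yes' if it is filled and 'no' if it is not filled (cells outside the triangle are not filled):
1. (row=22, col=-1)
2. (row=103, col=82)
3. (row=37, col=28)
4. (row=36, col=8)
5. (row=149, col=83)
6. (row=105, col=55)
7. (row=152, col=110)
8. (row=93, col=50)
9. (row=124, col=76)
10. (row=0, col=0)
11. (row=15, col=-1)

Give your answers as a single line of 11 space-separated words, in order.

Answer: no no no no no no no no yes yes no

Derivation:
(22,-1): col outside [0, 22] -> not filled
(103,82): row=0b1100111, col=0b1010010, row AND col = 0b1000010 = 66; 66 != 82 -> empty
(37,28): row=0b100101, col=0b11100, row AND col = 0b100 = 4; 4 != 28 -> empty
(36,8): row=0b100100, col=0b1000, row AND col = 0b0 = 0; 0 != 8 -> empty
(149,83): row=0b10010101, col=0b1010011, row AND col = 0b10001 = 17; 17 != 83 -> empty
(105,55): row=0b1101001, col=0b110111, row AND col = 0b100001 = 33; 33 != 55 -> empty
(152,110): row=0b10011000, col=0b1101110, row AND col = 0b1000 = 8; 8 != 110 -> empty
(93,50): row=0b1011101, col=0b110010, row AND col = 0b10000 = 16; 16 != 50 -> empty
(124,76): row=0b1111100, col=0b1001100, row AND col = 0b1001100 = 76; 76 == 76 -> filled
(0,0): row=0b0, col=0b0, row AND col = 0b0 = 0; 0 == 0 -> filled
(15,-1): col outside [0, 15] -> not filled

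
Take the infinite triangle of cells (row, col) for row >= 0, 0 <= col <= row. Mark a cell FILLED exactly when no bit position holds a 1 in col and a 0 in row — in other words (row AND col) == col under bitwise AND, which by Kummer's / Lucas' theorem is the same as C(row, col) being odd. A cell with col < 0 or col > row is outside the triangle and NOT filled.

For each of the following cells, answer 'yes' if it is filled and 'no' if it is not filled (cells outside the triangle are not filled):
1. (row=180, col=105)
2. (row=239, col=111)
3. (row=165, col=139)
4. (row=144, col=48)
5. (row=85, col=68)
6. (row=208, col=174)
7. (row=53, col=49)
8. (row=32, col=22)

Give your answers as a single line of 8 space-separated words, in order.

Answer: no yes no no yes no yes no

Derivation:
(180,105): row=0b10110100, col=0b1101001, row AND col = 0b100000 = 32; 32 != 105 -> empty
(239,111): row=0b11101111, col=0b1101111, row AND col = 0b1101111 = 111; 111 == 111 -> filled
(165,139): row=0b10100101, col=0b10001011, row AND col = 0b10000001 = 129; 129 != 139 -> empty
(144,48): row=0b10010000, col=0b110000, row AND col = 0b10000 = 16; 16 != 48 -> empty
(85,68): row=0b1010101, col=0b1000100, row AND col = 0b1000100 = 68; 68 == 68 -> filled
(208,174): row=0b11010000, col=0b10101110, row AND col = 0b10000000 = 128; 128 != 174 -> empty
(53,49): row=0b110101, col=0b110001, row AND col = 0b110001 = 49; 49 == 49 -> filled
(32,22): row=0b100000, col=0b10110, row AND col = 0b0 = 0; 0 != 22 -> empty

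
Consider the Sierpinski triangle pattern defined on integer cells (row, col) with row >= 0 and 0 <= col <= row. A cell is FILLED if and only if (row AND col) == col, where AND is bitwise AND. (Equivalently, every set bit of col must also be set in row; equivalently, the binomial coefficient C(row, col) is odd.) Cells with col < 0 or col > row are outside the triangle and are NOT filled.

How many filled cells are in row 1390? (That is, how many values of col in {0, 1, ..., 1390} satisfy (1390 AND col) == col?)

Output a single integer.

Answer: 128

Derivation:
1390 in binary = 10101101110
popcount(1390) = number of 1-bits in 10101101110 = 7
A col c satisfies (1390 AND c) == c iff every set bit of c is also set in 1390; each of the 7 set bits of 1390 can independently be on or off in c.
count = 2^7 = 128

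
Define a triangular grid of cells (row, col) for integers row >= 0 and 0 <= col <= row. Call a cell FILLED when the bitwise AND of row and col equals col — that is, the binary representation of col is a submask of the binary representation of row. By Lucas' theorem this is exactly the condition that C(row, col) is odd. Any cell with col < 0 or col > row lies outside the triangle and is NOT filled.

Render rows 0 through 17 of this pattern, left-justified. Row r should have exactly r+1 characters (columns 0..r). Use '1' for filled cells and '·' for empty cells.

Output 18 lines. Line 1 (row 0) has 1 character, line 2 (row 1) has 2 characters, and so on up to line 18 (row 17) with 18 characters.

r0=0: 1
r1=1: 11
r2=10: 1·1
r3=11: 1111
r4=100: 1···1
r5=101: 11··11
r6=110: 1·1·1·1
r7=111: 11111111
r8=1000: 1·······1
r9=1001: 11······11
r10=1010: 1·1·····1·1
r11=1011: 1111····1111
r12=1100: 1···1···1···1
r13=1101: 11··11··11··11
r14=1110: 1·1·1·1·1·1·1·1
r15=1111: 1111111111111111
r16=10000: 1···············1
r17=10001: 11··············11

Answer: 1
11
1·1
1111
1···1
11··11
1·1·1·1
11111111
1·······1
11······11
1·1·····1·1
1111····1111
1···1···1···1
11··11··11··11
1·1·1·1·1·1·1·1
1111111111111111
1···············1
11··············11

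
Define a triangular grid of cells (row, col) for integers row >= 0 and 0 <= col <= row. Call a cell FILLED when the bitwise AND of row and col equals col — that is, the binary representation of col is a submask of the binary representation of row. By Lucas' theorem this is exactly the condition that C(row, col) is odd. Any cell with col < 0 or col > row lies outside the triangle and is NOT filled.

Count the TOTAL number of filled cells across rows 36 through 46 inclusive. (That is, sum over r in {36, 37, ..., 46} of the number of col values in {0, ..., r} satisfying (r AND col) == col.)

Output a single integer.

r36=100100 pc2: +4 =4
r37=100101 pc3: +8 =12
r38=100110 pc3: +8 =20
r39=100111 pc4: +16 =36
r40=101000 pc2: +4 =40
r41=101001 pc3: +8 =48
r42=101010 pc3: +8 =56
r43=101011 pc4: +16 =72
r44=101100 pc3: +8 =80
r45=101101 pc4: +16 =96
r46=101110 pc4: +16 =112

Answer: 112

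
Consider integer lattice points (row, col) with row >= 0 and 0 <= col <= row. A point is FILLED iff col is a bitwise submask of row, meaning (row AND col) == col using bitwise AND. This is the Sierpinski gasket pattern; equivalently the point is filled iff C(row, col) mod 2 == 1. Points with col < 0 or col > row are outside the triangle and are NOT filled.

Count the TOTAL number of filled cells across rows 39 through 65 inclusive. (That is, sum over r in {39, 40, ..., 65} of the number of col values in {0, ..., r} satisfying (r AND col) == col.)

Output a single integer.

r39=100111 pc4: +16 =16
r40=101000 pc2: +4 =20
r41=101001 pc3: +8 =28
r42=101010 pc3: +8 =36
r43=101011 pc4: +16 =52
r44=101100 pc3: +8 =60
r45=101101 pc4: +16 =76
r46=101110 pc4: +16 =92
r47=101111 pc5: +32 =124
r48=110000 pc2: +4 =128
r49=110001 pc3: +8 =136
r50=110010 pc3: +8 =144
r51=110011 pc4: +16 =160
r52=110100 pc3: +8 =168
r53=110101 pc4: +16 =184
r54=110110 pc4: +16 =200
r55=110111 pc5: +32 =232
r56=111000 pc3: +8 =240
r57=111001 pc4: +16 =256
r58=111010 pc4: +16 =272
r59=111011 pc5: +32 =304
r60=111100 pc4: +16 =320
r61=111101 pc5: +32 =352
r62=111110 pc5: +32 =384
r63=111111 pc6: +64 =448
r64=1000000 pc1: +2 =450
r65=1000001 pc2: +4 =454

Answer: 454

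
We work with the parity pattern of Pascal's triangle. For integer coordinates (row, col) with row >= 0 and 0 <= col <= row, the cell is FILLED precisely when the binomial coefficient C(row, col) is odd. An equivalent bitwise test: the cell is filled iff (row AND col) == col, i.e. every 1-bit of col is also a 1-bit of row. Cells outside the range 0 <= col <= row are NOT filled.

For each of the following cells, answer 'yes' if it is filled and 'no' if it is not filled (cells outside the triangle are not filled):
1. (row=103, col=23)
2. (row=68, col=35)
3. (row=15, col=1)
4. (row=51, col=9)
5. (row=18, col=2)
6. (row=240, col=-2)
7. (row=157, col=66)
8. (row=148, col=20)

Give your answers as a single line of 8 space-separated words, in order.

(103,23): row=0b1100111, col=0b10111, row AND col = 0b111 = 7; 7 != 23 -> empty
(68,35): row=0b1000100, col=0b100011, row AND col = 0b0 = 0; 0 != 35 -> empty
(15,1): row=0b1111, col=0b1, row AND col = 0b1 = 1; 1 == 1 -> filled
(51,9): row=0b110011, col=0b1001, row AND col = 0b1 = 1; 1 != 9 -> empty
(18,2): row=0b10010, col=0b10, row AND col = 0b10 = 2; 2 == 2 -> filled
(240,-2): col outside [0, 240] -> not filled
(157,66): row=0b10011101, col=0b1000010, row AND col = 0b0 = 0; 0 != 66 -> empty
(148,20): row=0b10010100, col=0b10100, row AND col = 0b10100 = 20; 20 == 20 -> filled

Answer: no no yes no yes no no yes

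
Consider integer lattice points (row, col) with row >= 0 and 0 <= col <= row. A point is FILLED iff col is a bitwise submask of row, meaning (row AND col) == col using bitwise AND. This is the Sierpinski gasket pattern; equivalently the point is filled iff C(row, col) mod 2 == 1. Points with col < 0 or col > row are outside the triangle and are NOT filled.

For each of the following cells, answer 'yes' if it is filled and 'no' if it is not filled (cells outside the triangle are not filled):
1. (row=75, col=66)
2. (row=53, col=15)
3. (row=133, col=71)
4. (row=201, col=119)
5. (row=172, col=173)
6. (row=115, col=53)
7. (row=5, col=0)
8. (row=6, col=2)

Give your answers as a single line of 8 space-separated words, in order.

Answer: yes no no no no no yes yes

Derivation:
(75,66): row=0b1001011, col=0b1000010, row AND col = 0b1000010 = 66; 66 == 66 -> filled
(53,15): row=0b110101, col=0b1111, row AND col = 0b101 = 5; 5 != 15 -> empty
(133,71): row=0b10000101, col=0b1000111, row AND col = 0b101 = 5; 5 != 71 -> empty
(201,119): row=0b11001001, col=0b1110111, row AND col = 0b1000001 = 65; 65 != 119 -> empty
(172,173): col outside [0, 172] -> not filled
(115,53): row=0b1110011, col=0b110101, row AND col = 0b110001 = 49; 49 != 53 -> empty
(5,0): row=0b101, col=0b0, row AND col = 0b0 = 0; 0 == 0 -> filled
(6,2): row=0b110, col=0b10, row AND col = 0b10 = 2; 2 == 2 -> filled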